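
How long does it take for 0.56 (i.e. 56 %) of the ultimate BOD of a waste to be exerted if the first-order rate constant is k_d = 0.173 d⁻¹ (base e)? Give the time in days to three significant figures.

y/L₀ = 1 − e^(−k_d t) = 0.56 ⇒ e^(−k_d t) = 0.440
t = −ln(0.440) / 0.173 = 0.8210 / 0.173 = 4.746 d.

t ≈ 4.75 d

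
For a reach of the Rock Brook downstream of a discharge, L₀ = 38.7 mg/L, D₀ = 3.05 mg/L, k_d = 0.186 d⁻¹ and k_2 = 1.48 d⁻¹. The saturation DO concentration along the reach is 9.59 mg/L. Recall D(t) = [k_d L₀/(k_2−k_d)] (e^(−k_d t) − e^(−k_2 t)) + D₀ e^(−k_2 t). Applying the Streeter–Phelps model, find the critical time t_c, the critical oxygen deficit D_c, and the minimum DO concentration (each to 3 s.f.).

At the critical point dD/dt = 0, so k_d L₀ e^(−k_d t) = k_2 D. Substituting D(t) from the Streeter–Phelps equation and solving for t gives
t_c = ln[(k_2/k_d)(1 − D₀(k_2−k_d)/(k_d L₀))] / (k_2−k_d).
Here k_2−k_d = 1.294 d⁻¹ and 1 − D₀(k_2−k_d)/(k_d L₀) = 1 − 3.05×1.294/(0.186×38.7) = 0.4517, so
t_c = ln(7.957 × 0.4517) / 1.294 = 1.279 / 1.294 = 0.9887 d.
L(t_c) = L₀ e^(−k_d t_c) = 38.7 × 0.8320 = 32.20 mg/L, and at the critical point k_2 D_c = k_d L, so D_c = (0.186/1.48) × 32.20 = 4.047 mg/L.
Minimum DO = C_s − D_c = 9.59 − 4.047 = 5.543 mg/L.

t_c ≈ 0.989 d; D_c ≈ 4.05 mg/L; min DO ≈ 5.54 mg/L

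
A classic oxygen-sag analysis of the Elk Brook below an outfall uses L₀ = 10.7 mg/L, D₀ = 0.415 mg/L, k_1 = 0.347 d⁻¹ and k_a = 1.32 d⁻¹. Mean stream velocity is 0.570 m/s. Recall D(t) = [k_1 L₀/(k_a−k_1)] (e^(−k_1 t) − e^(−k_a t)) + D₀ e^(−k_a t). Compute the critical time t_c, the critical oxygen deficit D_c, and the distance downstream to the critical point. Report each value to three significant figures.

With k_a/k_1 = 3.804 and 1 − D₀(k_a−k_1)/(k_1 L₀) = 0.8912,
t_c = ln(3.804 × 0.8912) / (1.32 − 0.347) = ln(3.390) / 0.9730 = 1.221/0.9730 = 1.255 d.
D_c = (k_1/k_a) L₀ e^(−k_1 t_c) = (0.347/1.32) × 10.7 × e^(−0.347×1.255) = 0.2629 × 10.7 × 0.6470 = 1.820 mg/L.
x_c = v t_c = 0.570 m/s × 1.255 d × 86400 s/d = 61800 m ≈ 61.8 km.

t_c ≈ 1.25 d; D_c ≈ 1.82 mg/L; x_c ≈ 61.8 km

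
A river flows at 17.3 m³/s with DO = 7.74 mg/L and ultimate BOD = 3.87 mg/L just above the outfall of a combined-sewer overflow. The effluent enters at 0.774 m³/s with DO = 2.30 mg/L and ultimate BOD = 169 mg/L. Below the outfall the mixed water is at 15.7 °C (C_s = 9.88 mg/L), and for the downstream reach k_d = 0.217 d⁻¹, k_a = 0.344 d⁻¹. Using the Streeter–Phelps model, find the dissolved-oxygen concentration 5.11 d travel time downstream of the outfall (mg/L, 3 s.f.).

Mixed DO = (17.3×7.74 + 0.774×2.30)/(17.3+0.774) = 135.7/18.07 = 7.507 mg/L.
Mixed L₀ = (17.3×3.87 + 0.774×169)/(18.07) = 197.8/18.07 = 10.94 mg/L.
Initial deficit D₀ = C_s − DO₀ = 9.88 − 7.507 = 2.373 mg/L.
D(5.11) = [0.217×10.94/(0.344−0.217)](e^(−0.217×5.11) − e^(−0.344×5.11)) + 2.373 e^(−0.344×5.11)
= 18.70 × (0.3299 − 0.1724) + 2.373 × 0.1724 = 3.354 mg/L.
DO = 9.88 − 3.354 = 6.526 mg/L.

DO ≈ 6.53 mg/L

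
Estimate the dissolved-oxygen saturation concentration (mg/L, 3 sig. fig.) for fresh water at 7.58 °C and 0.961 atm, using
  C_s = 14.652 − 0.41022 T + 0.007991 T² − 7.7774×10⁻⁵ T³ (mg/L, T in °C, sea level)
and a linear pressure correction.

At sea level: C_s = 14.652 − 0.41022×7.58 + 0.007991×7.58² − 7.7774×10⁻⁵×7.58³ = 11.97 mg/L.
Pressure correction: C_s' = 11.97 × 0.961 = 11.50 mg/L.

C_s ≈ 11.5 mg/L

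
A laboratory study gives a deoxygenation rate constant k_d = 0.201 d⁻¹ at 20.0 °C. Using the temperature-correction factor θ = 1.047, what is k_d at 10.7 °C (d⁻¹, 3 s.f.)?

k_d ≈ 0.131 d⁻¹

k_d(T₂) = k_d(T₁) · θ^(T₂−T₁) = 0.201 × 1.047^(10.7−20.0)
= 0.201 × 1.047^-9.30 = 0.201 × 0.6524 = 0.1311 d⁻¹.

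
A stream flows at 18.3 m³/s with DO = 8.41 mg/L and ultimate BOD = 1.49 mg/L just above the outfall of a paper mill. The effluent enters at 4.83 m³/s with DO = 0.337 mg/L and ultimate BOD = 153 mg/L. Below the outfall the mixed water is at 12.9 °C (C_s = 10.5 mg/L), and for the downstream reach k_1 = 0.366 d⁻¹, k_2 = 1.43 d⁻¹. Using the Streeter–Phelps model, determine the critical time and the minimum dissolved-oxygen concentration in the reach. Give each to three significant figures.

Mixed DO = (18.3×8.41 + 4.83×0.337)/(18.3+4.83) = 155.5/23.13 = 6.724 mg/L.
Mixed L₀ = (18.3×1.49 + 4.83×153)/(23.13) = 766.3/23.13 = 33.13 mg/L.
Initial deficit D₀ = C_s − DO₀ = 10.5 − 6.724 = 3.776 mg/L.
t_c = (1/1.064) ln[(1.43/0.366)(1 − 3.776×1.064/(0.366×33.13))] = 0.9398 × ln(2.613) = 0.9026 d.
D_c = (0.366/1.43) × 33.13 × e^(−0.366×0.9026) = 0.2559 × 33.13 × 0.7187 = 6.094 mg/L.
Minimum DO = 10.5 − 6.094 = 4.406 mg/L.

t_c ≈ 0.903 d; minimum DO ≈ 4.41 mg/L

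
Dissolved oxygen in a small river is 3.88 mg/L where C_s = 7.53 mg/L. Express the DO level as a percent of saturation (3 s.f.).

% saturation = C/C_s × 100 = 3.88/7.53 × 100 = 51.5 %.

51.5 % saturation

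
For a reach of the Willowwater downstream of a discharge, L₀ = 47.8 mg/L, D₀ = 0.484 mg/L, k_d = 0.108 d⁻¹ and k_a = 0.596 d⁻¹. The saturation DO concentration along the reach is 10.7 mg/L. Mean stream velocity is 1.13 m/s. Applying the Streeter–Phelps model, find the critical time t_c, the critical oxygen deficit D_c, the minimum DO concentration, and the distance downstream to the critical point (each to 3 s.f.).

With k_a/k_d = 5.519 and 1 − D₀(k_a−k_d)/(k_d L₀) = 0.9542,
t_c = ln(5.519 × 0.9542) / (0.596 − 0.108) = ln(5.266) / 0.4880 = 1.661/0.4880 = 3.404 d.
D_c = (k_d/k_a) L₀ e^(−k_d t_c) = (0.108/0.596) × 47.8 × e^(−0.108×3.404) = 0.1812 × 47.8 × 0.6924 = 5.997 mg/L.
Minimum DO = C_s − D_c = 10.7 − 5.997 = 4.703 mg/L.
x_c = v t_c = 1.13 m/s × 3.404 d × 86400 s/d = 332400 m ≈ 332 km.

t_c ≈ 3.40 d; D_c ≈ 6.00 mg/L; min DO ≈ 4.70 mg/L; x_c ≈ 332 km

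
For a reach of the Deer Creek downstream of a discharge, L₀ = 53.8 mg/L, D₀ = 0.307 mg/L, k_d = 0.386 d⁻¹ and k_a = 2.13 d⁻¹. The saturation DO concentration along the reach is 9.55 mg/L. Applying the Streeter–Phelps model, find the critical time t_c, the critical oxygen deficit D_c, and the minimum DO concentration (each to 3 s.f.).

t_c ≈ 0.964 d; D_c ≈ 6.72 mg/L; min DO ≈ 2.83 mg/L

With k_a/k_d = 5.518 and 1 − D₀(k_a−k_d)/(k_d L₀) = 0.9742,
t_c = ln(5.518 × 0.9742) / (2.13 − 0.386) = ln(5.376) / 1.744 = 1.682/1.744 = 0.9644 d.
D_c = (k_d/k_a) L₀ e^(−k_d t_c) = (0.386/2.13) × 53.8 × e^(−0.386×0.9644) = 0.1812 × 53.8 × 0.6892 = 6.719 mg/L.
Minimum DO = C_s − D_c = 9.55 − 6.719 = 2.831 mg/L.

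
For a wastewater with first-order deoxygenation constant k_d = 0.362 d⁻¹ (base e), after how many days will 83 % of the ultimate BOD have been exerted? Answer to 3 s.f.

y/L₀ = 1 − e^(−k_d t) = 0.83 ⇒ e^(−k_d t) = 0.170
t = −ln(0.170) / 0.362 = 1.772 / 0.362 = 4.895 d.

t ≈ 4.89 d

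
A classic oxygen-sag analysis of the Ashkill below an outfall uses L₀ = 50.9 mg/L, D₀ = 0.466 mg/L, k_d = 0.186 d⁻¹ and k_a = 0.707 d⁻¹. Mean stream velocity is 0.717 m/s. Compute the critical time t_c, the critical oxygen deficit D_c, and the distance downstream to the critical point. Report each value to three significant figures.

t_c ≈ 2.51 d; D_c ≈ 8.39 mg/L; x_c ≈ 156 km

t_c = [1/(k_a−k_d)] ln[(k_a/k_d)(1 − D₀(k_a−k_d)/(k_d L₀))]
= [1/(0.707−0.186)] ln[(0.707/0.186)(1 − 0.466×0.5210/(0.186×50.9))]
= (1/0.5210) ln[3.801 × 0.9744] = 1.919 × ln(3.704) = 1.919 × 1.309 = 2.513 d.
L(t_c) = L₀ e^(−k_d t_c) = 50.9 × 0.6266 = 31.89 mg/L, and at the critical point k_a D_c = k_d L, so D_c = (0.186/0.707) × 31.89 = 8.391 mg/L.
x_c = v t_c = 0.717 m/s × 2.513 d × 86400 s/d = 155700 m ≈ 156 km.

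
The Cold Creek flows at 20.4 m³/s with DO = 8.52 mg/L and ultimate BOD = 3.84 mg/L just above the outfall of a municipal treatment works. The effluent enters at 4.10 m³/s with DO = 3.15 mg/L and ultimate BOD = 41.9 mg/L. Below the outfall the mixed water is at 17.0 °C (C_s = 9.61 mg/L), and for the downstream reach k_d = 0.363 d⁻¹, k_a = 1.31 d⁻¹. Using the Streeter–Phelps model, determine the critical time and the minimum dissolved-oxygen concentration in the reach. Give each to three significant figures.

Mixed DO = (20.4×8.52 + 4.10×3.15)/(20.4+4.10) = 186.7/24.50 = 7.621 mg/L.
Mixed L₀ = (20.4×3.84 + 4.10×41.9)/(24.50) = 250.1/24.50 = 10.21 mg/L.
Initial deficit D₀ = C_s − DO₀ = 9.61 − 7.621 = 1.989 mg/L.
t_c = (1/0.9470) ln[(1.31/0.363)(1 − 1.989×0.9470/(0.363×10.21))] = 1.056 × ln(1.775) = 0.6059 d.
D_c = (0.363/1.31) × 10.21 × e^(−0.363×0.6059) = 0.2771 × 10.21 × 0.8026 = 2.270 mg/L.
Minimum DO = 9.61 − 2.270 = 7.340 mg/L.

t_c ≈ 0.606 d; minimum DO ≈ 7.34 mg/L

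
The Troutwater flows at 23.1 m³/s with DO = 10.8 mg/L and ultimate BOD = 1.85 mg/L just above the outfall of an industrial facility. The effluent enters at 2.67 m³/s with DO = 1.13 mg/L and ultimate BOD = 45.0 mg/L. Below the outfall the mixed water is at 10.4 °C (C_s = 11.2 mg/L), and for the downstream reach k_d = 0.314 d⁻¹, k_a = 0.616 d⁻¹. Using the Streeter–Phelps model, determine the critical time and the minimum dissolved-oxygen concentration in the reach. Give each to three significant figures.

Mixed DO = (23.1×10.8 + 2.67×1.13)/(23.1+2.67) = 252.5/25.77 = 9.798 mg/L.
Mixed L₀ = (23.1×1.85 + 2.67×45.0)/(25.77) = 162.9/25.77 = 6.321 mg/L.
Initial deficit D₀ = C_s − DO₀ = 11.2 − 9.798 = 1.402 mg/L.
t_c = (1/0.3020) ln[(0.616/0.314)(1 − 1.402×0.3020/(0.314×6.321))] = 3.311 × ln(1.543) = 1.437 d.
D_c = (0.314/0.616) × 6.321 × e^(−0.314×1.437) = 0.5097 × 6.321 × 0.6369 = 2.052 mg/L.
Minimum DO = 11.2 − 2.052 = 9.148 mg/L.

t_c ≈ 1.44 d; minimum DO ≈ 9.15 mg/L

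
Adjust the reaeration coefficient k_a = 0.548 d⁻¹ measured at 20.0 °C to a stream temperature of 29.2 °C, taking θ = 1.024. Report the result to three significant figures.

k_a(T₂) = k_a(T₁) · θ^(T₂−T₁) = 0.548 × 1.024^(29.2−20.0)
= 0.548 × 1.024^9.20 = 0.548 × 1.244 = 0.6816 d⁻¹.

k_a ≈ 0.682 d⁻¹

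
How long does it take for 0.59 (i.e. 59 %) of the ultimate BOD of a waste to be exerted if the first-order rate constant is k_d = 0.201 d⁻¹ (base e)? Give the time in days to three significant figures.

t ≈ 4.44 d

y/L₀ = 1 − e^(−k_d t) = 0.59 ⇒ e^(−k_d t) = 0.410
t = −ln(0.410) / 0.201 = 0.8916 / 0.201 = 4.436 d.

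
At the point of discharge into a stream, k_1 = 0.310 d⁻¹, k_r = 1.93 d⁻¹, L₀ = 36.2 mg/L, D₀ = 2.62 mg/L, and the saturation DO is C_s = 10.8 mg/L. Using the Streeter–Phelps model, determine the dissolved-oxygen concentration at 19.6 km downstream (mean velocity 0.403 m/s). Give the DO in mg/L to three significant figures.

Travel time t = x/v = 19.6 km / (0.403 m/s) = 19600 m / 0.403 m/s = 48640 s = 0.5629 d.
k_1 L₀/(k_r−k_1) = 0.310×36.2/(1.93−0.310) = 11.22/1.620 = 6.927 mg/L.
e^(−k_1 t) = e^(−0.310×0.5629) = 0.8399; e^(−k_r t) = e^(−1.93×0.5629) = 0.3374.
D = 6.927 × (0.8399 − 0.3374) + 2.62 × 0.3374 = 3.481 + 0.8841 = 4.365 mg/L.
DO = C_s − D = 10.8 − 4.365 = 6.435 mg/L.

DO ≈ 6.44 mg/L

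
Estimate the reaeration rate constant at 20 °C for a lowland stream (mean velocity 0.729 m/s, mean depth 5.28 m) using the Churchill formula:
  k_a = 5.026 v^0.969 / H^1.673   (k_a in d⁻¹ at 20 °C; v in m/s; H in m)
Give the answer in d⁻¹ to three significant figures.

k_a ≈ 0.229 d⁻¹

k_a = 5.026 × 0.729^0.969 / 5.28^1.673 = 5.026 × 0.7362 / 16.18 = 0.2287 d⁻¹.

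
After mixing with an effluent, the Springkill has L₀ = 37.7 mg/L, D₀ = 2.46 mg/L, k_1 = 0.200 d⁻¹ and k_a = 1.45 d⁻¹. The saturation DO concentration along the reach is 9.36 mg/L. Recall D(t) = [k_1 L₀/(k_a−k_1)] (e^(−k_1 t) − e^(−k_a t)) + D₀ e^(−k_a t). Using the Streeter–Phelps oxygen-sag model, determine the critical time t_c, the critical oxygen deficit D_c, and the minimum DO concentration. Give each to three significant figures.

t_c = [1/(k_a−k_1)] ln[(k_a/k_1)(1 − D₀(k_a−k_1)/(k_1 L₀))]
= [1/(1.45−0.200)] ln[(1.45/0.200)(1 − 2.46×1.250/(0.200×37.7))]
= (1/1.250) ln[7.250 × 0.5922] = 0.8000 × ln(4.293) = 0.8000 × 1.457 = 1.166 d.
L(t_c) = L₀ e^(−k_1 t_c) = 37.7 × 0.7921 = 29.86 mg/L, and at the critical point k_a D_c = k_1 L, so D_c = (0.200/1.45) × 29.86 = 4.119 mg/L.
Minimum DO = C_s − D_c = 9.36 − 4.119 = 5.241 mg/L.

t_c ≈ 1.17 d; D_c ≈ 4.12 mg/L; min DO ≈ 5.24 mg/L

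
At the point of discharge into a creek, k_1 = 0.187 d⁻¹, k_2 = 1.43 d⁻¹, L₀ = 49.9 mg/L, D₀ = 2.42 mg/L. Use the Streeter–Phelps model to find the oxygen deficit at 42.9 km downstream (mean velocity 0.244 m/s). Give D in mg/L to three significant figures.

Travel time t = x/v = 42.9 km / (0.244 m/s) = 42900 m / 0.244 m/s = 175800 s = 2.035 d.
k_1 L₀/(k_2−k_1) = 0.187×49.9/(1.43−0.187) = 9.331/1.243 = 7.507 mg/L.
e^(−k_1 t) = e^(−0.187×2.035) = 0.6835; e^(−k_2 t) = e^(−1.43×2.035) = 0.05448.
D = 7.507 × (0.6835 − 0.05448) + 2.42 × 0.05448 = 4.722 + 0.1318 = 4.854 mg/L.

D ≈ 4.85 mg/L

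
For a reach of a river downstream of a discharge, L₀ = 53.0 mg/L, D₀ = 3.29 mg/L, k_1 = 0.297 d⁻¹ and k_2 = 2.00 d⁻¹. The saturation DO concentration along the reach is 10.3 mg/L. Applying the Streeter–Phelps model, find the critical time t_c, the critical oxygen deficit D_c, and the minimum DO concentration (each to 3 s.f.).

t_c ≈ 0.862 d; D_c ≈ 6.09 mg/L; min DO ≈ 4.21 mg/L

At the critical point dD/dt = 0, so k_1 L₀ e^(−k_1 t) = k_2 D. Substituting D(t) from the Streeter–Phelps equation and solving for t gives
t_c = ln[(k_2/k_1)(1 − D₀(k_2−k_1)/(k_1 L₀))] / (k_2−k_1).
Here k_2−k_1 = 1.703 d⁻¹ and 1 − D₀(k_2−k_1)/(k_1 L₀) = 1 − 3.29×1.703/(0.297×53.0) = 0.6441, so
t_c = ln(6.734 × 0.6441) / 1.703 = 1.467 / 1.703 = 0.8615 d.
D_c = (k_1/k_2) L₀ e^(−k_1 t_c) = (0.297/2.00) × 53.0 × e^(−0.297×0.8615) = 0.1485 × 53.0 × 0.7742 = 6.094 mg/L.
Minimum DO = C_s − D_c = 10.3 − 6.094 = 4.206 mg/L.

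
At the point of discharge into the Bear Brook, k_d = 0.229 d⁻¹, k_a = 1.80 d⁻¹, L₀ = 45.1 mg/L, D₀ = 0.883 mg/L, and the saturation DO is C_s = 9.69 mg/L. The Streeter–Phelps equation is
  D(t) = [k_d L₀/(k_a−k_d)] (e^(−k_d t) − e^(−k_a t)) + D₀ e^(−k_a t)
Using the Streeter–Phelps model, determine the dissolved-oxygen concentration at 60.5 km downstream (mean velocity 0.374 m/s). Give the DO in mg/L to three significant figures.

Travel time t = x/v = 60.5 km / (0.374 m/s) = 60500 m / 0.374 m/s = 161800 s = 1.872 d.
k_d L₀/(k_a−k_d) = 0.229×45.1/(1.80−0.229) = 10.33/1.571 = 6.574 mg/L.
e^(−k_d t) = e^(−0.229×1.872) = 0.6513; e^(−k_a t) = e^(−1.80×1.872) = 0.03439.
D = 6.574 × (0.6513 − 0.03439) + 0.883 × 0.03439 = 4.056 + 0.03036 = 4.086 mg/L.
DO = C_s − D = 9.69 − 4.086 = 5.604 mg/L.

DO ≈ 5.60 mg/L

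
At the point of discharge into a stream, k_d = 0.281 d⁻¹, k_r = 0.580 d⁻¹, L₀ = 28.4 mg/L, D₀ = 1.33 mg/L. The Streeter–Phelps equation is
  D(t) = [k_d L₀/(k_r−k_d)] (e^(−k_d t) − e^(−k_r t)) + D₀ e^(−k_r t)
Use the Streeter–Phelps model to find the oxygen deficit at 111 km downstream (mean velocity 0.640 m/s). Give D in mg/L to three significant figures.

Travel time t = x/v = 111 km / (0.640 m/s) = 111000 m / 0.640 m/s = 173400 s = 2.007 d.
k_d L₀/(k_r−k_d) = 0.281×28.4/(0.580−0.281) = 7.980/0.2990 = 26.69 mg/L.
e^(−k_d t) = e^(−0.281×2.007) = 0.5689; e^(−k_r t) = e^(−0.580×2.007) = 0.3121.
D = 26.69 × (0.5689 − 0.3121) + 1.33 × 0.3121 = 6.852 + 0.4152 = 7.268 mg/L.

D ≈ 7.27 mg/L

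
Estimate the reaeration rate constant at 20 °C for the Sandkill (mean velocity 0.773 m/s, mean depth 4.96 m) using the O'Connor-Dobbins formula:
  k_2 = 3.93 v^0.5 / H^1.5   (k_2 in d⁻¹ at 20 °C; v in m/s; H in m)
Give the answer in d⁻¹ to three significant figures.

k_2 = 3.93 × 0.773^0.5 / 4.96^1.5 = 3.93 × 0.8792 / 11.05 = 0.3128 d⁻¹.

k_2 ≈ 0.313 d⁻¹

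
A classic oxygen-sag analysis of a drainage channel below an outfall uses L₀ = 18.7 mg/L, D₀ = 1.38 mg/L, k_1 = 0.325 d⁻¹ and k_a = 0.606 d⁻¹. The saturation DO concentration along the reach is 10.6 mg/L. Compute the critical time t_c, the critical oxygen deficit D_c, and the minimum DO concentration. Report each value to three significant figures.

t_c ≈ 1.98 d; D_c ≈ 5.27 mg/L; min DO ≈ 5.33 mg/L

At the critical point dD/dt = 0, so k_1 L₀ e^(−k_1 t) = k_a D. Substituting D(t) from the Streeter–Phelps equation and solving for t gives
t_c = ln[(k_a/k_1)(1 − D₀(k_a−k_1)/(k_1 L₀))] / (k_a−k_1).
Here k_a−k_1 = 0.2810 d⁻¹ and 1 − D₀(k_a−k_1)/(k_1 L₀) = 1 − 1.38×0.2810/(0.325×18.7) = 0.9362, so
t_c = ln(1.865 × 0.9362) / 0.2810 = 0.5571 / 0.2810 = 1.983 d.
L(t_c) = L₀ e^(−k_1 t_c) = 18.7 × 0.5250 = 9.817 mg/L, and at the critical point k_a D_c = k_1 L, so D_c = (0.325/0.606) × 9.817 = 5.265 mg/L.
Minimum DO = C_s − D_c = 10.6 − 5.265 = 5.335 mg/L.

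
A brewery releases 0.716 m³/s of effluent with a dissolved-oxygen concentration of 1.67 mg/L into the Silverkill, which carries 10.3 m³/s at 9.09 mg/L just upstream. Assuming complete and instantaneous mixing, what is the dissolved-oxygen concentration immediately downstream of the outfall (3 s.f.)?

8.61 mg/L

Flow-weighted mixing: C = (Q_r C_r + Q_w C_w)/(Q_r + Q_w)
= (10.3×9.09 + 0.716×1.67)/(10.3 + 0.716) = 94.82/11.02 = 8.608 mg/L.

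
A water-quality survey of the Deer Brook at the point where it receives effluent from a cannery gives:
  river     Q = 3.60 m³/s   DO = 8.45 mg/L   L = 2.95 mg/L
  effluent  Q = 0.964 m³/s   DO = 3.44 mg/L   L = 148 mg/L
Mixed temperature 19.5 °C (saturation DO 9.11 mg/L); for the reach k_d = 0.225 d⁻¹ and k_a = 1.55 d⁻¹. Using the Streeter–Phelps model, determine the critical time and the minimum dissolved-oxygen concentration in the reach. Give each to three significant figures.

t_c ≈ 1.19 d; minimum DO ≈ 5.38 mg/L

Mixed DO = (3.60×8.45 + 0.964×3.44)/(3.60+0.964) = 33.74/4.564 = 7.392 mg/L.
Mixed L₀ = (3.60×2.95 + 0.964×148)/(4.564) = 153.3/4.564 = 33.59 mg/L.
Initial deficit D₀ = C_s − DO₀ = 9.11 − 7.392 = 1.718 mg/L.
t_c = (1/1.325) ln[(1.55/0.225)(1 − 1.718×1.325/(0.225×33.59))] = 0.7547 × ln(4.814) = 1.186 d.
D_c = (0.225/1.55) × 33.59 × e^(−0.225×1.186) = 0.1452 × 33.59 × 0.7658 = 3.734 mg/L.
Minimum DO = 9.11 − 3.734 = 5.376 mg/L.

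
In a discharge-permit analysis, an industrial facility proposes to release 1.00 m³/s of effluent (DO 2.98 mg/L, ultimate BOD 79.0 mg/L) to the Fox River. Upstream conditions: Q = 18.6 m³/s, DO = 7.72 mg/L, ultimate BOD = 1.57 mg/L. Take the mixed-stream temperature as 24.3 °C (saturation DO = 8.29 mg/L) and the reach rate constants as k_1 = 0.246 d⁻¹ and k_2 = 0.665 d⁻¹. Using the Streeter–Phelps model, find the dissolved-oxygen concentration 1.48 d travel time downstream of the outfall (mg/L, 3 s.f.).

Mixed DO = (18.6×7.72 + 1.00×2.98)/(18.6+1.00) = 146.6/19.60 = 7.478 mg/L.
Mixed L₀ = (18.6×1.57 + 1.00×79.0)/(19.60) = 108.2/19.60 = 5.521 mg/L.
Initial deficit D₀ = C_s − DO₀ = 8.29 − 7.478 = 0.8118 mg/L.
D(1.48) = [0.246×5.521/(0.665−0.246)](e^(−0.246×1.48) − e^(−0.665×1.48)) + 0.8118 e^(−0.665×1.48)
= 3.241 × (0.6948 − 0.3737) + 0.8118 × 0.3737 = 1.344 mg/L.
DO = 8.29 − 1.344 = 6.946 mg/L.

DO ≈ 6.95 mg/L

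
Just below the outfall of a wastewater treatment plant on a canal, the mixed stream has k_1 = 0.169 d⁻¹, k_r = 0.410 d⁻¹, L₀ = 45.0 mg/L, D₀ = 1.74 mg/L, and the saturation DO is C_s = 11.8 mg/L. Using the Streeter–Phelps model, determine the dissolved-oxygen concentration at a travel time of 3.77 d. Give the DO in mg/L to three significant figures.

k_1 L₀/(k_r−k_1) = 0.169×45.0/(0.410−0.169) = 7.605/0.2410 = 31.56 mg/L.
e^(−k_1 t) = e^(−0.169×3.770) = 0.5288; e^(−k_r t) = e^(−0.410×3.770) = 0.2132.
D = 31.56 × (0.5288 − 0.2132) + 1.74 × 0.2132 = 9.961 + 0.3709 = 10.33 mg/L.
DO = C_s − D = 11.8 − 10.33 = 1.469 mg/L.

DO ≈ 1.47 mg/L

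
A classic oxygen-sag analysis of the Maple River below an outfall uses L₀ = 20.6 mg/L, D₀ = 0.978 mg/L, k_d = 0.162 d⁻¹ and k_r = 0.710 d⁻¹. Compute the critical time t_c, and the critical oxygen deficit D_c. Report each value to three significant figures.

t_c ≈ 2.38 d; D_c ≈ 3.20 mg/L

At the critical point dD/dt = 0, so k_d L₀ e^(−k_d t) = k_r D. Substituting D(t) from the Streeter–Phelps equation and solving for t gives
t_c = ln[(k_r/k_d)(1 − D₀(k_r−k_d)/(k_d L₀))] / (k_r−k_d).
Here k_r−k_d = 0.5480 d⁻¹ and 1 − D₀(k_r−k_d)/(k_d L₀) = 1 − 0.978×0.5480/(0.162×20.6) = 0.8394, so
t_c = ln(4.383 × 0.8394) / 0.5480 = 1.303 / 0.5480 = 2.377 d.
D_c = (k_d/k_r) L₀ e^(−k_d t_c) = (0.162/0.710) × 20.6 × e^(−0.162×2.377) = 0.2282 × 20.6 × 0.6804 = 3.198 mg/L.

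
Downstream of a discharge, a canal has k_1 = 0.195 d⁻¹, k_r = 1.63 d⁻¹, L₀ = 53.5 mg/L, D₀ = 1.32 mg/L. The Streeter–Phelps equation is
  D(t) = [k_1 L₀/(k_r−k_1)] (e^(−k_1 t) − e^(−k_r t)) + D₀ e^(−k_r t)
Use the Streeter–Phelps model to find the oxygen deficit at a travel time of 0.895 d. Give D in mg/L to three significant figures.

D ≈ 4.72 mg/L

k_1 L₀/(k_r−k_1) = 0.195×53.5/(1.63−0.195) = 10.43/1.435 = 7.270 mg/L.
e^(−k_1 t) = e^(−0.195×0.8950) = 0.8399; e^(−k_r t) = e^(−1.63×0.8950) = 0.2325.
D = 7.270 × (0.8399 − 0.2325) + 1.32 × 0.2325 = 4.415 + 0.3069 = 4.722 mg/L.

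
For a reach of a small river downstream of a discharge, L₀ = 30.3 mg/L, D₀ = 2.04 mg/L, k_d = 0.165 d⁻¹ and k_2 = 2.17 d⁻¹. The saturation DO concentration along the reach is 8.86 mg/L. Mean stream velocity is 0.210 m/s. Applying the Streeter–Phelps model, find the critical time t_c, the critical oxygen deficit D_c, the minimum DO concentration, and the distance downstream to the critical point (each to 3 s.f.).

With k_2/k_d = 13.15 and 1 − D₀(k_2−k_d)/(k_d L₀) = 0.1819,
t_c = ln(13.15 × 0.1819) / (2.17 − 0.165) = ln(2.392) / 2.005 = 0.8721/2.005 = 0.4350 d.
D_c = (k_d/k_2) L₀ e^(−k_d t_c) = (0.165/2.17) × 30.3 × e^(−0.165×0.4350) = 0.07604 × 30.3 × 0.9307 = 2.144 mg/L.
Minimum DO = C_s − D_c = 8.86 − 2.144 = 6.716 mg/L.
x_c = v t_c = 0.210 m/s × 0.4350 d × 86400 s/d = 7892 m ≈ 7.89 km.

t_c ≈ 0.435 d; D_c ≈ 2.14 mg/L; min DO ≈ 6.72 mg/L; x_c ≈ 7.89 km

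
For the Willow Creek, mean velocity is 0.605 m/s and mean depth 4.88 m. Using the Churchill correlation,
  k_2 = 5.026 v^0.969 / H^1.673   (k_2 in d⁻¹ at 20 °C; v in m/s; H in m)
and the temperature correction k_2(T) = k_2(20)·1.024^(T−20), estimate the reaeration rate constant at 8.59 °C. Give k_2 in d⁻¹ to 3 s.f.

k_2 ≈ 0.166 d⁻¹

k_2(20) = 5.026 × 0.605^0.969 / 4.88^1.673 = 5.026 × 0.6145 / 14.18 = 0.2178 d⁻¹.
k_2(8.59) = 0.2178 × 1.024^(8.59−20) = 0.2178 × 0.7629 = 0.1661 d⁻¹.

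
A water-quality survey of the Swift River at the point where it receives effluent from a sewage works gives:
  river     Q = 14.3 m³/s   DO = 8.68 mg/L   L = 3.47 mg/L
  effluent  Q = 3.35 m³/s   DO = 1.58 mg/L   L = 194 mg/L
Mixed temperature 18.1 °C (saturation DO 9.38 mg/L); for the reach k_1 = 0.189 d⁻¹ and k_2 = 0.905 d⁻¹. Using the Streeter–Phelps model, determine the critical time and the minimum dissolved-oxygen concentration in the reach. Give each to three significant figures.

Mixed DO = (14.3×8.68 + 3.35×1.58)/(14.3+3.35) = 129.4/17.65 = 7.332 mg/L.
Mixed L₀ = (14.3×3.47 + 3.35×194)/(17.65) = 699.5/17.65 = 39.63 mg/L.
Initial deficit D₀ = C_s − DO₀ = 9.38 − 7.332 = 2.048 mg/L.
t_c = (1/0.7160) ln[(0.905/0.189)(1 − 2.048×0.7160/(0.189×39.63))] = 1.397 × ln(3.851) = 1.883 d.
D_c = (0.189/0.905) × 39.63 × e^(−0.189×1.883) = 0.2088 × 39.63 × 0.7005 = 5.798 mg/L.
Minimum DO = 9.38 − 5.798 = 3.582 mg/L.

t_c ≈ 1.88 d; minimum DO ≈ 3.58 mg/L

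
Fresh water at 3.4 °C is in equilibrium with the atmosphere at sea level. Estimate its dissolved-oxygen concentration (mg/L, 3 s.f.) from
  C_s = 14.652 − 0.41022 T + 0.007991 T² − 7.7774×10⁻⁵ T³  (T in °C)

C_s = 14.652 − 0.41022×3.4 + 0.007991×3.4² − 7.7774×10⁻⁵×3.4³ = 13.35 mg/L.

C_s ≈ 13.3 mg/L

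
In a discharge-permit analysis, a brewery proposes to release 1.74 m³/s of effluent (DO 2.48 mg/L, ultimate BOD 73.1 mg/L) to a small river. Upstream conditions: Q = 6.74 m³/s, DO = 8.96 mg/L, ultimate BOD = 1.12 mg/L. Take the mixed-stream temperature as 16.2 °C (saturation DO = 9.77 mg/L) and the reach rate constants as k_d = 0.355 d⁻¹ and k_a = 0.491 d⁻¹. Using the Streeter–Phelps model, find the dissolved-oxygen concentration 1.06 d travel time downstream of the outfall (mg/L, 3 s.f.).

DO ≈ 4.68 mg/L

Mixed DO = (6.74×8.96 + 1.74×2.48)/(6.74+1.74) = 64.71/8.480 = 7.630 mg/L.
Mixed L₀ = (6.74×1.12 + 1.74×73.1)/(8.480) = 134.7/8.480 = 15.89 mg/L.
Initial deficit D₀ = C_s − DO₀ = 9.77 − 7.630 = 2.140 mg/L.
D(1.06) = [0.355×15.89/(0.491−0.355)](e^(−0.355×1.06) − e^(−0.491×1.06)) + 2.140 e^(−0.491×1.06)
= 41.48 × (0.6864 − 0.5942) + 2.140 × 0.5942 = 5.093 mg/L.
DO = 9.77 − 5.093 = 4.677 mg/L.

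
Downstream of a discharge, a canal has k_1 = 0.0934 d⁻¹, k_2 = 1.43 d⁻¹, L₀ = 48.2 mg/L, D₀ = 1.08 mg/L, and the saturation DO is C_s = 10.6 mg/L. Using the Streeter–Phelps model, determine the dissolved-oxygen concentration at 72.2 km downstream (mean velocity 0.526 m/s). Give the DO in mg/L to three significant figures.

DO ≈ 7.93 mg/L

Travel time t = x/v = 72.2 km / (0.526 m/s) = 72200 m / 0.526 m/s = 137300 s = 1.589 d.
k_1 L₀/(k_2−k_1) = 0.0934×48.2/(1.43−0.0934) = 4.502/1.337 = 3.368 mg/L.
e^(−k_1 t) = e^(−0.0934×1.589) = 0.8621; e^(−k_2 t) = e^(−1.43×1.589) = 0.1031.
D = 3.368 × (0.8621 − 0.1031) + 1.08 × 0.1031 = 2.556 + 0.1114 = 2.668 mg/L.
DO = C_s − D = 10.6 − 2.668 = 7.932 mg/L.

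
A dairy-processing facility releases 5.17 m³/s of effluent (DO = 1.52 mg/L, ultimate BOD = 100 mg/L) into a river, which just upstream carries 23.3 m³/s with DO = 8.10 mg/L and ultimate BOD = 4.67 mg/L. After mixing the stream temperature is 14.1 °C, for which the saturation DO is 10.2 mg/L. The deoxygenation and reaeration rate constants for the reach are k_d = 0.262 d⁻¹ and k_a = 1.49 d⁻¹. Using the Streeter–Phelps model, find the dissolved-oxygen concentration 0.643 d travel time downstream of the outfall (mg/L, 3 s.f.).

Mixed DO = (23.3×8.10 + 5.17×1.52)/(23.3+5.17) = 196.6/28.47 = 6.905 mg/L.
Mixed L₀ = (23.3×4.67 + 5.17×100)/(28.47) = 625.8/28.47 = 21.98 mg/L.
Initial deficit D₀ = C_s − DO₀ = 10.2 − 6.905 = 3.295 mg/L.
D(0.643) = [0.262×21.98/(1.49−0.262)](e^(−0.262×0.643) − e^(−1.49×0.643)) + 3.295 e^(−1.49×0.643)
= 4.690 × (0.8450 − 0.3836) + 3.295 × 0.3836 = 3.428 mg/L.
DO = 10.2 − 3.428 = 6.772 mg/L.

DO ≈ 6.77 mg/L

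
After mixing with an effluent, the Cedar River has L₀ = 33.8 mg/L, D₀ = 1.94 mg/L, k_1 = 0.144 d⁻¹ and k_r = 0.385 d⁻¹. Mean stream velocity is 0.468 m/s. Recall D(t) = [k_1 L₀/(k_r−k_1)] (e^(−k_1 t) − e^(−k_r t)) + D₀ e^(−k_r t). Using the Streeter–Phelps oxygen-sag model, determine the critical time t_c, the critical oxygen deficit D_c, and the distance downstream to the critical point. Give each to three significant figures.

t_c = [1/(k_r−k_1)] ln[(k_r/k_1)(1 − D₀(k_r−k_1)/(k_1 L₀))]
= [1/(0.385−0.144)] ln[(0.385/0.144)(1 − 1.94×0.2410/(0.144×33.8))]
= (1/0.2410) ln[2.674 × 0.9039] = 4.149 × ln(2.417) = 4.149 × 0.8824 = 3.662 d.
L(t_c) = L₀ e^(−k_1 t_c) = 33.8 × 0.5902 = 19.95 mg/L, and at the critical point k_r D_c = k_1 L, so D_c = (0.144/0.385) × 19.95 = 7.462 mg/L.
x_c = v t_c = 0.468 m/s × 3.662 d × 86400 s/d = 148100 m ≈ 148 km.

t_c ≈ 3.66 d; D_c ≈ 7.46 mg/L; x_c ≈ 148 km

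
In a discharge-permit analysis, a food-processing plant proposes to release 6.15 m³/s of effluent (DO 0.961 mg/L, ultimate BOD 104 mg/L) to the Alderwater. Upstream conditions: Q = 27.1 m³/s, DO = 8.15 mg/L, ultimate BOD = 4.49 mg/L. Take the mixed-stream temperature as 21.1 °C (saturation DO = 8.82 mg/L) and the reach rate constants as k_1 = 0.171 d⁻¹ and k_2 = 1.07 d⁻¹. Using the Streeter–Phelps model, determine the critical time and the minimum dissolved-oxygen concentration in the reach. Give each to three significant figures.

t_c ≈ 1.36 d; minimum DO ≈ 5.92 mg/L

Mixed DO = (27.1×8.15 + 6.15×0.961)/(27.1+6.15) = 226.8/33.25 = 6.820 mg/L.
Mixed L₀ = (27.1×4.49 + 6.15×104)/(33.25) = 761.3/33.25 = 22.90 mg/L.
Initial deficit D₀ = C_s − DO₀ = 8.82 − 6.820 = 2.000 mg/L.
t_c = (1/0.8990) ln[(1.07/0.171)(1 − 2.000×0.8990/(0.171×22.90))] = 1.112 × ln(3.384) = 1.356 d.
D_c = (0.171/1.07) × 22.90 × e^(−0.171×1.356) = 0.1598 × 22.90 × 0.7930 = 2.902 mg/L.
Minimum DO = 8.82 − 2.902 = 5.918 mg/L.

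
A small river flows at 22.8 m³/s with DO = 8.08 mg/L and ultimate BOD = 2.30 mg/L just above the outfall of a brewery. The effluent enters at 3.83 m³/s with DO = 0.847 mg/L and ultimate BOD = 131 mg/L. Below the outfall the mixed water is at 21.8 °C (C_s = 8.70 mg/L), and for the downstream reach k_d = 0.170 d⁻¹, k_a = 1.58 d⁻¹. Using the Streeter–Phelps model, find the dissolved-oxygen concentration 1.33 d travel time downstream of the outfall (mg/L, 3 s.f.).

DO ≈ 6.80 mg/L

Mixed DO = (22.8×8.08 + 3.83×0.847)/(22.8+3.83) = 187.5/26.63 = 7.040 mg/L.
Mixed L₀ = (22.8×2.30 + 3.83×131)/(26.63) = 554.2/26.63 = 20.81 mg/L.
Initial deficit D₀ = C_s − DO₀ = 8.70 − 7.040 = 1.660 mg/L.
D(1.33) = [0.170×20.81/(1.58−0.170)](e^(−0.170×1.33) − e^(−1.58×1.33)) + 1.660 e^(−1.58×1.33)
= 2.509 × (0.7976 − 0.1223) + 1.660 × 0.1223 = 1.897 mg/L.
DO = 8.70 − 1.897 = 6.803 mg/L.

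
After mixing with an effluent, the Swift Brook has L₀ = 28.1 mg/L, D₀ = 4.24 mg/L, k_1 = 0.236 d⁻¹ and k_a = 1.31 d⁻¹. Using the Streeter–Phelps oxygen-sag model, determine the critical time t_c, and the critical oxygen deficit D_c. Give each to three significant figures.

t_c = [1/(k_a−k_1)] ln[(k_a/k_1)(1 − D₀(k_a−k_1)/(k_1 L₀))]
= [1/(1.31−0.236)] ln[(1.31/0.236)(1 − 4.24×1.074/(0.236×28.1))]
= (1/1.074) ln[5.551 × 0.3133] = 0.9311 × ln(1.739) = 0.9311 × 0.5534 = 0.5153 d.
D_c = (k_1/k_a) L₀ e^(−k_1 t_c) = (0.236/1.31) × 28.1 × e^(−0.236×0.5153) = 0.1802 × 28.1 × 0.8855 = 4.483 mg/L.

t_c ≈ 0.515 d; D_c ≈ 4.48 mg/L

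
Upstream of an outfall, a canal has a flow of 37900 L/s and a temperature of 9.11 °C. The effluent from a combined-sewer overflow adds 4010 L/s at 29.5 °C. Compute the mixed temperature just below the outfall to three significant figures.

11.1 °C

Flow-weighted mixing: C = (Q_r C_r + Q_w C_w)/(Q_r + Q_w)
= (37900×9.11 + 4010×29.5)/(37900 + 4010) = 463600/41910 = 11.06 °C.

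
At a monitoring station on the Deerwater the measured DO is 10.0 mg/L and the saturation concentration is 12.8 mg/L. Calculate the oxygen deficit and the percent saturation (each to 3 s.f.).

D = C_s − C = 12.8 − 10.0 = 2.80 mg/L.
% saturation = 10.0/12.8 × 100 = 78.1 %.

D ≈ 2.80 mg/L; 78.1 % saturation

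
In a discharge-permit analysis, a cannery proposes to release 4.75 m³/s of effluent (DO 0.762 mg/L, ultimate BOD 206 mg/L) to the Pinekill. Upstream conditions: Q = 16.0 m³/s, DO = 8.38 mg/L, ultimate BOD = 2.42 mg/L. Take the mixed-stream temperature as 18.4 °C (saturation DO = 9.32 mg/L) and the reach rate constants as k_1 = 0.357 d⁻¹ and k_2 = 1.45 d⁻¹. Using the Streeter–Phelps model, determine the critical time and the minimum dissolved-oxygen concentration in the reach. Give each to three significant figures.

t_c ≈ 1.11 d; minimum DO ≈ 1.21 mg/L

Mixed DO = (16.0×8.38 + 4.75×0.762)/(16.0+4.75) = 137.7/20.75 = 6.636 mg/L.
Mixed L₀ = (16.0×2.42 + 4.75×206)/(20.75) = 1017/20.75 = 49.02 mg/L.
Initial deficit D₀ = C_s − DO₀ = 9.32 − 6.636 = 2.684 mg/L.
t_c = (1/1.093) ln[(1.45/0.357)(1 − 2.684×1.093/(0.357×49.02))] = 0.9149 × ln(3.381) = 1.114 d.
D_c = (0.357/1.45) × 49.02 × e^(−0.357×1.114) = 0.2462 × 49.02 × 0.6718 = 8.108 mg/L.
Minimum DO = 9.32 − 8.108 = 1.212 mg/L.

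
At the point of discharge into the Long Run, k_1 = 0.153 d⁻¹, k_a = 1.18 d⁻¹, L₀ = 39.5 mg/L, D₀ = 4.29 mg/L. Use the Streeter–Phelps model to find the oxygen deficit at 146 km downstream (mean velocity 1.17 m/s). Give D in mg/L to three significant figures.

D ≈ 4.43 mg/L

Travel time t = x/v = 146 km / (1.17 m/s) = 146000 m / 1.17 m/s = 124800 s = 1.444 d.
k_1 L₀/(k_a−k_1) = 0.153×39.5/(1.18−0.153) = 6.043/1.027 = 5.885 mg/L.
e^(−k_1 t) = e^(−0.153×1.444) = 0.8017; e^(−k_a t) = e^(−1.18×1.444) = 0.1819.
D = 5.885 × (0.8017 − 0.1819) + 4.29 × 0.1819 = 3.647 + 0.7804 = 4.428 mg/L.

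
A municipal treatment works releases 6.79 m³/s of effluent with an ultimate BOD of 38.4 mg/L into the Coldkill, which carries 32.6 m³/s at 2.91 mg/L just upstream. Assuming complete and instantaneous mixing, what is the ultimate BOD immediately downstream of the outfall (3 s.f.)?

Flow-weighted mixing: C = (Q_r C_r + Q_w C_w)/(Q_r + Q_w)
= (32.6×2.91 + 6.79×38.4)/(32.6 + 6.79) = 355.6/39.39 = 9.028 mg/L.

9.03 mg/L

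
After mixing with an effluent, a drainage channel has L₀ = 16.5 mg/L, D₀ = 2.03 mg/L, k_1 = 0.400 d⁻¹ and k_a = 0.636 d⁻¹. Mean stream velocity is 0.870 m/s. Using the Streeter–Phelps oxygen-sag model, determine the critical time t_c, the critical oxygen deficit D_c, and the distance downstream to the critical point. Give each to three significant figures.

With k_a/k_1 = 1.590 and 1 − D₀(k_a−k_1)/(k_1 L₀) = 0.9274,
t_c = ln(1.590 × 0.9274) / (0.636 − 0.400) = ln(1.475) / 0.2360 = 0.3884/0.2360 = 1.646 d.
L(t_c) = L₀ e^(−k_1 t_c) = 16.5 × 0.5177 = 8.543 mg/L, and at the critical point k_a D_c = k_1 L, so D_c = (0.400/0.636) × 8.543 = 5.373 mg/L.
x_c = v t_c = 0.870 m/s × 1.646 d × 86400 s/d = 123700 m ≈ 124 km.

t_c ≈ 1.65 d; D_c ≈ 5.37 mg/L; x_c ≈ 124 km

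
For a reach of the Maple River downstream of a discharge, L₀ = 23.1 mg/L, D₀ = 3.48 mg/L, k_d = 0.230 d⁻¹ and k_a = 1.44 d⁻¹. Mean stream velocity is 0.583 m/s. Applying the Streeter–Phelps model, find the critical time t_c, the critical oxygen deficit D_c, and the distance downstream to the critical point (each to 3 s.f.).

t_c ≈ 0.216 d; D_c ≈ 3.51 mg/L; x_c ≈ 10.9 km

t_c = [1/(k_a−k_d)] ln[(k_a/k_d)(1 − D₀(k_a−k_d)/(k_d L₀))]
= [1/(1.44−0.230)] ln[(1.44/0.230)(1 − 3.48×1.210/(0.230×23.1))]
= (1/1.210) ln[6.261 × 0.2075] = 0.8264 × ln(1.299) = 0.8264 × 0.2615 = 0.2161 d.
D_c = (k_d/k_a) L₀ e^(−k_d t_c) = (0.230/1.44) × 23.1 × e^(−0.230×0.2161) = 0.1597 × 23.1 × 0.9515 = 3.511 mg/L.
x_c = v t_c = 0.583 m/s × 0.2161 d × 86400 s/d = 10880 m ≈ 10.9 km.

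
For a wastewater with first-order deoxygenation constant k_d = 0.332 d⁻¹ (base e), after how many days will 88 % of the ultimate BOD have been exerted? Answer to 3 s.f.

y/L₀ = 1 − e^(−k_d t) = 0.88 ⇒ e^(−k_d t) = 0.120
t = −ln(0.120) / 0.332 = 2.120 / 0.332 = 6.386 d.

t ≈ 6.39 d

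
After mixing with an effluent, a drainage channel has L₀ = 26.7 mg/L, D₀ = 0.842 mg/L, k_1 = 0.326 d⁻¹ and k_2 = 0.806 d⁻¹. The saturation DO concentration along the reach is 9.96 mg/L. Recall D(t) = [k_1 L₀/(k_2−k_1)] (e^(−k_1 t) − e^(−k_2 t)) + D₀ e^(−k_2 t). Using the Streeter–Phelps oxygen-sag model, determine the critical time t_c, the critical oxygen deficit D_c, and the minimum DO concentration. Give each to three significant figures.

t_c ≈ 1.79 d; D_c ≈ 6.03 mg/L; min DO ≈ 3.93 mg/L

With k_2/k_1 = 2.472 and 1 − D₀(k_2−k_1)/(k_1 L₀) = 0.9536,
t_c = ln(2.472 × 0.9536) / (0.806 − 0.326) = ln(2.358) / 0.4800 = 0.8576/0.4800 = 1.787 d.
L(t_c) = L₀ e^(−k_1 t_c) = 26.7 × 0.5585 = 14.91 mg/L, and at the critical point k_2 D_c = k_1 L, so D_c = (0.326/0.806) × 14.91 = 6.032 mg/L.
Minimum DO = C_s − D_c = 9.96 − 6.032 = 3.928 mg/L.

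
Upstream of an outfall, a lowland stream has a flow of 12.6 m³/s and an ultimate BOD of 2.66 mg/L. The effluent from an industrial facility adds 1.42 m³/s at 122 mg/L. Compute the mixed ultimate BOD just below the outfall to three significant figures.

Flow-weighted mixing: C = (Q_r C_r + Q_w C_w)/(Q_r + Q_w)
= (12.6×2.66 + 1.42×122)/(12.6 + 1.42) = 206.8/14.02 = 14.75 mg/L.

14.7 mg/L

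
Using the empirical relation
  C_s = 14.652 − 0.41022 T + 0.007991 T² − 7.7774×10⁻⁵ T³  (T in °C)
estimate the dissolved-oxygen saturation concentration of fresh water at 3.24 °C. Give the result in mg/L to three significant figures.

C_s ≈ 13.4 mg/L

C_s = 14.652 − 0.41022×3.24 + 0.007991×3.24² − 7.7774×10⁻⁵×3.24³ = 13.40 mg/L.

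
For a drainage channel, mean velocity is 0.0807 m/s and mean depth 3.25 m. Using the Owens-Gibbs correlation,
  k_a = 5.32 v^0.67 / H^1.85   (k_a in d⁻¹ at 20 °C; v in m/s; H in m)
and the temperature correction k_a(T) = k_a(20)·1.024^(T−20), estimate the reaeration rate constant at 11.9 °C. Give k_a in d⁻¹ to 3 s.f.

k_a(20) = 5.32 × 0.0807^0.67 / 3.25^1.85 = 5.32 × 0.1852 / 8.851 = 0.1113 d⁻¹.
k_a(11.9) = 0.1113 × 1.024^(11.9−20) = 0.1113 × 0.8252 = 0.09186 d⁻¹.

k_a ≈ 0.0919 d⁻¹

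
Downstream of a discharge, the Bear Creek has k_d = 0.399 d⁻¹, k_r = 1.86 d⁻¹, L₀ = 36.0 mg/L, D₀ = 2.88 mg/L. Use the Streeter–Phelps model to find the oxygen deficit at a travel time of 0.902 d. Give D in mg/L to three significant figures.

k_d L₀/(k_r−k_d) = 0.399×36.0/(1.86−0.399) = 14.36/1.461 = 9.832 mg/L.
e^(−k_d t) = e^(−0.399×0.9020) = 0.6977; e^(−k_r t) = e^(−1.86×0.9020) = 0.1868.
D = 9.832 × (0.6977 − 0.1868) + 2.88 × 0.1868 = 5.023 + 0.5380 = 5.561 mg/L.

D ≈ 5.56 mg/L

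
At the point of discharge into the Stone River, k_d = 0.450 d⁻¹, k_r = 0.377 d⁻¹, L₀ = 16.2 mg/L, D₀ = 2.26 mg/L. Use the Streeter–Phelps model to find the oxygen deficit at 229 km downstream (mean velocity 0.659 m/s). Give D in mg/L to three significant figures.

D ≈ 6.07 mg/L

Travel time t = x/v = 229 km / (0.659 m/s) = 229000 m / 0.659 m/s = 347500 s = 4.022 d.
k_d L₀/(k_r−k_d) = 0.450×16.2/(0.377−0.450) = 7.290/-0.07300 = -99.86 mg/L.
e^(−k_d t) = e^(−0.450×4.022) = 0.1637; e^(−k_r t) = e^(−0.377×4.022) = 0.2195.
D = -99.86 × (0.1637 − 0.2195) + 2.26 × 0.2195 = 5.578 + 0.4961 = 6.074 mg/L.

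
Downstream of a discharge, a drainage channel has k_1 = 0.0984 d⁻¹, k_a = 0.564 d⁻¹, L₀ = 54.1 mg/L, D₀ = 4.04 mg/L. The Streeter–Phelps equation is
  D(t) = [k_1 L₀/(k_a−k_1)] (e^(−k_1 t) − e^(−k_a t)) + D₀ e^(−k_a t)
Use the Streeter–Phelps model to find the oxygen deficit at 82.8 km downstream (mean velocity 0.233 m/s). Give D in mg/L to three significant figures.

Travel time t = x/v = 82.8 km / (0.233 m/s) = 82800 m / 0.233 m/s = 355400 s = 4.113 d.
k_1 L₀/(k_a−k_1) = 0.0984×54.1/(0.564−0.0984) = 5.323/0.4656 = 11.43 mg/L.
e^(−k_1 t) = e^(−0.0984×4.113) = 0.6672; e^(−k_a t) = e^(−0.564×4.113) = 0.09830.
D = 11.43 × (0.6672 − 0.09830) + 4.04 × 0.09830 = 6.504 + 0.3971 = 6.901 mg/L.

D ≈ 6.90 mg/L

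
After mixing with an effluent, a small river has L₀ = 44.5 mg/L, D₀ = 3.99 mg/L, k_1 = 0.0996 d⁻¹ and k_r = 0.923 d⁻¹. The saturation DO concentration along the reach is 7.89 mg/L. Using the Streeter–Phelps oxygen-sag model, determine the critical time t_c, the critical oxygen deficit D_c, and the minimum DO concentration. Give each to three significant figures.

t_c ≈ 1.06 d; D_c ≈ 4.32 mg/L; min DO ≈ 3.57 mg/L

t_c = [1/(k_r−k_1)] ln[(k_r/k_1)(1 − D₀(k_r−k_1)/(k_1 L₀))]
= [1/(0.923−0.0996)] ln[(0.923/0.0996)(1 − 3.99×0.8234/(0.0996×44.5))]
= (1/0.8234) ln[9.267 × 0.2588] = 1.214 × ln(2.398) = 1.214 × 0.8746 = 1.062 d.
L(t_c) = L₀ e^(−k_1 t_c) = 44.5 × 0.8996 = 40.03 mg/L, and at the critical point k_r D_c = k_1 L, so D_c = (0.0996/0.923) × 40.03 = 4.320 mg/L.
Minimum DO = C_s − D_c = 7.89 − 4.320 = 3.570 mg/L.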